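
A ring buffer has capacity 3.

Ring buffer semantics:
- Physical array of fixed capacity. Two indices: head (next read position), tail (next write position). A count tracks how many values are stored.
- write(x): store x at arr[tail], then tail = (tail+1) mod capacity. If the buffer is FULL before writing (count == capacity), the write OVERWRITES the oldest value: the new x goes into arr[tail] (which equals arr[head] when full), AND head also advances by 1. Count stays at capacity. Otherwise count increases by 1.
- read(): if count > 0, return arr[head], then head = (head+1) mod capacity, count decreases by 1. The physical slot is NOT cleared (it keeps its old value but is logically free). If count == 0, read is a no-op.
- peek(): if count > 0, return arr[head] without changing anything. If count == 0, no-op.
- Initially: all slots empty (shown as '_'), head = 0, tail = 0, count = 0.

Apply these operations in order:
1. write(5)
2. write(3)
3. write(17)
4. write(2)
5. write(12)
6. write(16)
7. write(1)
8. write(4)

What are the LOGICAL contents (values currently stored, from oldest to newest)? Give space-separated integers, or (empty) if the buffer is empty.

After op 1 (write(5)): arr=[5 _ _] head=0 tail=1 count=1
After op 2 (write(3)): arr=[5 3 _] head=0 tail=2 count=2
After op 3 (write(17)): arr=[5 3 17] head=0 tail=0 count=3
After op 4 (write(2)): arr=[2 3 17] head=1 tail=1 count=3
After op 5 (write(12)): arr=[2 12 17] head=2 tail=2 count=3
After op 6 (write(16)): arr=[2 12 16] head=0 tail=0 count=3
After op 7 (write(1)): arr=[1 12 16] head=1 tail=1 count=3
After op 8 (write(4)): arr=[1 4 16] head=2 tail=2 count=3

Answer: 16 1 4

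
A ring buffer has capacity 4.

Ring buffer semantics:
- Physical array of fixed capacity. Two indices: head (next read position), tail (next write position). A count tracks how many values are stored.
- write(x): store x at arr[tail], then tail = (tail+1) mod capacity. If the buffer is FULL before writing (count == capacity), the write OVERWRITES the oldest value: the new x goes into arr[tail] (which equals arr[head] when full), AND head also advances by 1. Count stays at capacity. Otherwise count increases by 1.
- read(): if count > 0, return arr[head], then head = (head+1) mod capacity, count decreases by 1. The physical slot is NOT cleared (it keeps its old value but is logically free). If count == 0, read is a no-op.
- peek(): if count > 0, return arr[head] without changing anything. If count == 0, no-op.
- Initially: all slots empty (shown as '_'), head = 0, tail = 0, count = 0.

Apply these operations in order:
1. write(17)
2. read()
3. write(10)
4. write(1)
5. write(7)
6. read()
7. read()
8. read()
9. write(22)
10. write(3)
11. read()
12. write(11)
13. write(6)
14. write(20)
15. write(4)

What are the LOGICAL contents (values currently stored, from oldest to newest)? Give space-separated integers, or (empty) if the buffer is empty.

After op 1 (write(17)): arr=[17 _ _ _] head=0 tail=1 count=1
After op 2 (read()): arr=[17 _ _ _] head=1 tail=1 count=0
After op 3 (write(10)): arr=[17 10 _ _] head=1 tail=2 count=1
After op 4 (write(1)): arr=[17 10 1 _] head=1 tail=3 count=2
After op 5 (write(7)): arr=[17 10 1 7] head=1 tail=0 count=3
After op 6 (read()): arr=[17 10 1 7] head=2 tail=0 count=2
After op 7 (read()): arr=[17 10 1 7] head=3 tail=0 count=1
After op 8 (read()): arr=[17 10 1 7] head=0 tail=0 count=0
After op 9 (write(22)): arr=[22 10 1 7] head=0 tail=1 count=1
After op 10 (write(3)): arr=[22 3 1 7] head=0 tail=2 count=2
After op 11 (read()): arr=[22 3 1 7] head=1 tail=2 count=1
After op 12 (write(11)): arr=[22 3 11 7] head=1 tail=3 count=2
After op 13 (write(6)): arr=[22 3 11 6] head=1 tail=0 count=3
After op 14 (write(20)): arr=[20 3 11 6] head=1 tail=1 count=4
After op 15 (write(4)): arr=[20 4 11 6] head=2 tail=2 count=4

Answer: 11 6 20 4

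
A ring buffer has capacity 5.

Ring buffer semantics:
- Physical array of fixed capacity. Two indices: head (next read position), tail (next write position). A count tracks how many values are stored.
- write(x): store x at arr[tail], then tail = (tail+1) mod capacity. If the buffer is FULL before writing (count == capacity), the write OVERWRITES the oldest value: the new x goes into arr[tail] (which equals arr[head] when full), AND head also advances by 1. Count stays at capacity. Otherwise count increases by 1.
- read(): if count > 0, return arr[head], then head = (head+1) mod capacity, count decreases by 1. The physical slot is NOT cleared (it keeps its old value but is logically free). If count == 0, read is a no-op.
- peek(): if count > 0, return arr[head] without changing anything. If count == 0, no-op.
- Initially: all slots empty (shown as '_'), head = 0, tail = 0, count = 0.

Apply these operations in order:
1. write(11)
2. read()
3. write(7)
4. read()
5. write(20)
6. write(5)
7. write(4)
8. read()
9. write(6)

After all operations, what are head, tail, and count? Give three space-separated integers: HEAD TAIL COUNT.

Answer: 3 1 3

Derivation:
After op 1 (write(11)): arr=[11 _ _ _ _] head=0 tail=1 count=1
After op 2 (read()): arr=[11 _ _ _ _] head=1 tail=1 count=0
After op 3 (write(7)): arr=[11 7 _ _ _] head=1 tail=2 count=1
After op 4 (read()): arr=[11 7 _ _ _] head=2 tail=2 count=0
After op 5 (write(20)): arr=[11 7 20 _ _] head=2 tail=3 count=1
After op 6 (write(5)): arr=[11 7 20 5 _] head=2 tail=4 count=2
After op 7 (write(4)): arr=[11 7 20 5 4] head=2 tail=0 count=3
After op 8 (read()): arr=[11 7 20 5 4] head=3 tail=0 count=2
After op 9 (write(6)): arr=[6 7 20 5 4] head=3 tail=1 count=3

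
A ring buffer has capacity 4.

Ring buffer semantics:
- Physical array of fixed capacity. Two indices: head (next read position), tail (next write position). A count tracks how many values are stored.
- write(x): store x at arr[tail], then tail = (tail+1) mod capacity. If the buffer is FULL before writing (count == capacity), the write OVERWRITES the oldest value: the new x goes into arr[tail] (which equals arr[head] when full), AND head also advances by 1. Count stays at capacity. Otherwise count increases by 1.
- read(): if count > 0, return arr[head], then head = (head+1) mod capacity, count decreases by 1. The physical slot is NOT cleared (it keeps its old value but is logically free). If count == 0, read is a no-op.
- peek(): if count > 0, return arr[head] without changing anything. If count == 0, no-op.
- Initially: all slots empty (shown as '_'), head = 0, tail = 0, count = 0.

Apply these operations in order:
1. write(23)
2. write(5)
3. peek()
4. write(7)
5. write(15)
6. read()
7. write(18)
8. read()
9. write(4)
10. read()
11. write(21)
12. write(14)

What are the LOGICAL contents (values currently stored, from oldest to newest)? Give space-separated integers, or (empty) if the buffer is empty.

After op 1 (write(23)): arr=[23 _ _ _] head=0 tail=1 count=1
After op 2 (write(5)): arr=[23 5 _ _] head=0 tail=2 count=2
After op 3 (peek()): arr=[23 5 _ _] head=0 tail=2 count=2
After op 4 (write(7)): arr=[23 5 7 _] head=0 tail=3 count=3
After op 5 (write(15)): arr=[23 5 7 15] head=0 tail=0 count=4
After op 6 (read()): arr=[23 5 7 15] head=1 tail=0 count=3
After op 7 (write(18)): arr=[18 5 7 15] head=1 tail=1 count=4
After op 8 (read()): arr=[18 5 7 15] head=2 tail=1 count=3
After op 9 (write(4)): arr=[18 4 7 15] head=2 tail=2 count=4
After op 10 (read()): arr=[18 4 7 15] head=3 tail=2 count=3
After op 11 (write(21)): arr=[18 4 21 15] head=3 tail=3 count=4
After op 12 (write(14)): arr=[18 4 21 14] head=0 tail=0 count=4

Answer: 18 4 21 14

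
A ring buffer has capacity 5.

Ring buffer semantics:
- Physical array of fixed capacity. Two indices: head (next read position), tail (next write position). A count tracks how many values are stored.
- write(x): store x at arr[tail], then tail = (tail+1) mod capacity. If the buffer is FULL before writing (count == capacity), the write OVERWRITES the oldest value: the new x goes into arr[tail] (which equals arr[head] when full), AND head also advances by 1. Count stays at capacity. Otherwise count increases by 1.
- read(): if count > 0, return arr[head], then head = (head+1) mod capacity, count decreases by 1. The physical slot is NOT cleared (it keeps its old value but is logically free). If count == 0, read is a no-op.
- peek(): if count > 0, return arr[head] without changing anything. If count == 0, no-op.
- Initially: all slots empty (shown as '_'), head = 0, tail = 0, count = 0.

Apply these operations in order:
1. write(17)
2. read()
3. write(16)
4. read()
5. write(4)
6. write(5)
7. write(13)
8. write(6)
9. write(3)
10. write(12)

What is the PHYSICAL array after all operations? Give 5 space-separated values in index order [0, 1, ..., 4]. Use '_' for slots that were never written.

Answer: 6 3 12 5 13

Derivation:
After op 1 (write(17)): arr=[17 _ _ _ _] head=0 tail=1 count=1
After op 2 (read()): arr=[17 _ _ _ _] head=1 tail=1 count=0
After op 3 (write(16)): arr=[17 16 _ _ _] head=1 tail=2 count=1
After op 4 (read()): arr=[17 16 _ _ _] head=2 tail=2 count=0
After op 5 (write(4)): arr=[17 16 4 _ _] head=2 tail=3 count=1
After op 6 (write(5)): arr=[17 16 4 5 _] head=2 tail=4 count=2
After op 7 (write(13)): arr=[17 16 4 5 13] head=2 tail=0 count=3
After op 8 (write(6)): arr=[6 16 4 5 13] head=2 tail=1 count=4
After op 9 (write(3)): arr=[6 3 4 5 13] head=2 tail=2 count=5
After op 10 (write(12)): arr=[6 3 12 5 13] head=3 tail=3 count=5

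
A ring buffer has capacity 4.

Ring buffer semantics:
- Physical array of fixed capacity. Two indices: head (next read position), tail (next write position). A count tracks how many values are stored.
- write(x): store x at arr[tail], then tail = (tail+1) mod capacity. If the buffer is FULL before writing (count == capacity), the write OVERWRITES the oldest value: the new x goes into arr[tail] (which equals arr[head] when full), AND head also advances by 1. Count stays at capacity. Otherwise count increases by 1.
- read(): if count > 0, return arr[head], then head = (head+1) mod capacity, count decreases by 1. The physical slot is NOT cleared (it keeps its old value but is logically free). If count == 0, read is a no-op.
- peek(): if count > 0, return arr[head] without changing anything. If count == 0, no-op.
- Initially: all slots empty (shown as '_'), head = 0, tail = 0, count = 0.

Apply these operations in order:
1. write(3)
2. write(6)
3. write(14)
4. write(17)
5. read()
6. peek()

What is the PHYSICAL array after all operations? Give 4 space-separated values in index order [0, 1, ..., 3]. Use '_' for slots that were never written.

Answer: 3 6 14 17

Derivation:
After op 1 (write(3)): arr=[3 _ _ _] head=0 tail=1 count=1
After op 2 (write(6)): arr=[3 6 _ _] head=0 tail=2 count=2
After op 3 (write(14)): arr=[3 6 14 _] head=0 tail=3 count=3
After op 4 (write(17)): arr=[3 6 14 17] head=0 tail=0 count=4
After op 5 (read()): arr=[3 6 14 17] head=1 tail=0 count=3
After op 6 (peek()): arr=[3 6 14 17] head=1 tail=0 count=3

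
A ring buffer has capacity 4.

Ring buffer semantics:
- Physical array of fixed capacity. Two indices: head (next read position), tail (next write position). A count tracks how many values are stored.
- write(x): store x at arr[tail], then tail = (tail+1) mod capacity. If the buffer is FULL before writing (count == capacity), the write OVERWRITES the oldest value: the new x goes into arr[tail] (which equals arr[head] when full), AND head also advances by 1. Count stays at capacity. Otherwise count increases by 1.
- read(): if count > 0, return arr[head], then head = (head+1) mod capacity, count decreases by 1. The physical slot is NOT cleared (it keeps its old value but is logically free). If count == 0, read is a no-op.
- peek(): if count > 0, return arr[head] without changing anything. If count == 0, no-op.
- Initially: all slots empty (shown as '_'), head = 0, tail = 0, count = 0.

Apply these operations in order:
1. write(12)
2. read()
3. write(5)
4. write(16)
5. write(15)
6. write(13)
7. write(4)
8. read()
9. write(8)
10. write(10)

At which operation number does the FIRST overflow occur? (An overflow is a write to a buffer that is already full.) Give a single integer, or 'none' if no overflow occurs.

Answer: 7

Derivation:
After op 1 (write(12)): arr=[12 _ _ _] head=0 tail=1 count=1
After op 2 (read()): arr=[12 _ _ _] head=1 tail=1 count=0
After op 3 (write(5)): arr=[12 5 _ _] head=1 tail=2 count=1
After op 4 (write(16)): arr=[12 5 16 _] head=1 tail=3 count=2
After op 5 (write(15)): arr=[12 5 16 15] head=1 tail=0 count=3
After op 6 (write(13)): arr=[13 5 16 15] head=1 tail=1 count=4
After op 7 (write(4)): arr=[13 4 16 15] head=2 tail=2 count=4
After op 8 (read()): arr=[13 4 16 15] head=3 tail=2 count=3
After op 9 (write(8)): arr=[13 4 8 15] head=3 tail=3 count=4
After op 10 (write(10)): arr=[13 4 8 10] head=0 tail=0 count=4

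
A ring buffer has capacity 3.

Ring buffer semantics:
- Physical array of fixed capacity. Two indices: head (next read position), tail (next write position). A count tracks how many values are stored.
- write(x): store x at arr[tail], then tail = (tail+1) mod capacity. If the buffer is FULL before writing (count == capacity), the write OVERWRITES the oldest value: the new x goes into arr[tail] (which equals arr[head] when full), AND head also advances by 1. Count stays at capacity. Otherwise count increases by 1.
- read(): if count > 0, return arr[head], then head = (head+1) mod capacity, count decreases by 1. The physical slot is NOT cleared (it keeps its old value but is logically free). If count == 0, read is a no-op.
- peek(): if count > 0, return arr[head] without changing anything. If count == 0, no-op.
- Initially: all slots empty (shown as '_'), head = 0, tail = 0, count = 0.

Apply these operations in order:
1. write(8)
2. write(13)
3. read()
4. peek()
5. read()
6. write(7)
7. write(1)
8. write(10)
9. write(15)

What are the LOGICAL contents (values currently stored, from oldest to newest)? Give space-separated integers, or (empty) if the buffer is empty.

After op 1 (write(8)): arr=[8 _ _] head=0 tail=1 count=1
After op 2 (write(13)): arr=[8 13 _] head=0 tail=2 count=2
After op 3 (read()): arr=[8 13 _] head=1 tail=2 count=1
After op 4 (peek()): arr=[8 13 _] head=1 tail=2 count=1
After op 5 (read()): arr=[8 13 _] head=2 tail=2 count=0
After op 6 (write(7)): arr=[8 13 7] head=2 tail=0 count=1
After op 7 (write(1)): arr=[1 13 7] head=2 tail=1 count=2
After op 8 (write(10)): arr=[1 10 7] head=2 tail=2 count=3
After op 9 (write(15)): arr=[1 10 15] head=0 tail=0 count=3

Answer: 1 10 15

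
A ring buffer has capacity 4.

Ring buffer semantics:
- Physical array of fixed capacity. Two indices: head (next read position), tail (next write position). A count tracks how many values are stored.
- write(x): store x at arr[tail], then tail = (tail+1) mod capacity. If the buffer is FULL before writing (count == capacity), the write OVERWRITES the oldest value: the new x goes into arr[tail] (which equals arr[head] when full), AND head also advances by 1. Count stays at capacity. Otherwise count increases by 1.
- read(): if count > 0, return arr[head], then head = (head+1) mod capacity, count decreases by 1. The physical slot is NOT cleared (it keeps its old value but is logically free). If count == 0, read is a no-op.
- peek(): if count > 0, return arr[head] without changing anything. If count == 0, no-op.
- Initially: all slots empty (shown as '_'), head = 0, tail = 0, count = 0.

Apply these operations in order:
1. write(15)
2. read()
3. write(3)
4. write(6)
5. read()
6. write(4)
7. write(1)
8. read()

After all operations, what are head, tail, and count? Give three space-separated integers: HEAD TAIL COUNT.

After op 1 (write(15)): arr=[15 _ _ _] head=0 tail=1 count=1
After op 2 (read()): arr=[15 _ _ _] head=1 tail=1 count=0
After op 3 (write(3)): arr=[15 3 _ _] head=1 tail=2 count=1
After op 4 (write(6)): arr=[15 3 6 _] head=1 tail=3 count=2
After op 5 (read()): arr=[15 3 6 _] head=2 tail=3 count=1
After op 6 (write(4)): arr=[15 3 6 4] head=2 tail=0 count=2
After op 7 (write(1)): arr=[1 3 6 4] head=2 tail=1 count=3
After op 8 (read()): arr=[1 3 6 4] head=3 tail=1 count=2

Answer: 3 1 2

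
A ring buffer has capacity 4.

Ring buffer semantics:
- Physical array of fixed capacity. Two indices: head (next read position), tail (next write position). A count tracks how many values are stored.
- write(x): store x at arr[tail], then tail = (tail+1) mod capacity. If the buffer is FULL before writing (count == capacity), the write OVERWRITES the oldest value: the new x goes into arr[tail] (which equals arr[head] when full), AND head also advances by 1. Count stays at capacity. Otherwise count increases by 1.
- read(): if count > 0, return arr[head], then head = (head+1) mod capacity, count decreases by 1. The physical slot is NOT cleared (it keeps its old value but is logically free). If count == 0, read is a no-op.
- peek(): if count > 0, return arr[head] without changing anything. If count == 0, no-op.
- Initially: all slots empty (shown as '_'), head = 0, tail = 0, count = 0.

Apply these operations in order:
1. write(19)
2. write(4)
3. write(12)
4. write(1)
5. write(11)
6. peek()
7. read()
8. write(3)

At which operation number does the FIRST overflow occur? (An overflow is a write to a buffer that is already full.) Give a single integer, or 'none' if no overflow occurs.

Answer: 5

Derivation:
After op 1 (write(19)): arr=[19 _ _ _] head=0 tail=1 count=1
After op 2 (write(4)): arr=[19 4 _ _] head=0 tail=2 count=2
After op 3 (write(12)): arr=[19 4 12 _] head=0 tail=3 count=3
After op 4 (write(1)): arr=[19 4 12 1] head=0 tail=0 count=4
After op 5 (write(11)): arr=[11 4 12 1] head=1 tail=1 count=4
After op 6 (peek()): arr=[11 4 12 1] head=1 tail=1 count=4
After op 7 (read()): arr=[11 4 12 1] head=2 tail=1 count=3
After op 8 (write(3)): arr=[11 3 12 1] head=2 tail=2 count=4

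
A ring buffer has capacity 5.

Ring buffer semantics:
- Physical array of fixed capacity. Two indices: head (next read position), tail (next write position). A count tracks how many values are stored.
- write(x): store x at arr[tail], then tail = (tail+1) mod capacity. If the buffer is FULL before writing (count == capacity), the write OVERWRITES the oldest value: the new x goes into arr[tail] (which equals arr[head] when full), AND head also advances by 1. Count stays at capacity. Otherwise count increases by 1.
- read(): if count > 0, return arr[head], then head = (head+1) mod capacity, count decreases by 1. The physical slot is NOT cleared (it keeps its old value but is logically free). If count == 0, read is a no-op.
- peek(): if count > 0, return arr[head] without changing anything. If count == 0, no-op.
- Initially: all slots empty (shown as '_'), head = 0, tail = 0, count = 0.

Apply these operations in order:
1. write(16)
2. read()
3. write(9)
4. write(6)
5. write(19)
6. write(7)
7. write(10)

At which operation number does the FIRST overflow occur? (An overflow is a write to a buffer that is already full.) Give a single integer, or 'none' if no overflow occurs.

After op 1 (write(16)): arr=[16 _ _ _ _] head=0 tail=1 count=1
After op 2 (read()): arr=[16 _ _ _ _] head=1 tail=1 count=0
After op 3 (write(9)): arr=[16 9 _ _ _] head=1 tail=2 count=1
After op 4 (write(6)): arr=[16 9 6 _ _] head=1 tail=3 count=2
After op 5 (write(19)): arr=[16 9 6 19 _] head=1 tail=4 count=3
After op 6 (write(7)): arr=[16 9 6 19 7] head=1 tail=0 count=4
After op 7 (write(10)): arr=[10 9 6 19 7] head=1 tail=1 count=5

Answer: none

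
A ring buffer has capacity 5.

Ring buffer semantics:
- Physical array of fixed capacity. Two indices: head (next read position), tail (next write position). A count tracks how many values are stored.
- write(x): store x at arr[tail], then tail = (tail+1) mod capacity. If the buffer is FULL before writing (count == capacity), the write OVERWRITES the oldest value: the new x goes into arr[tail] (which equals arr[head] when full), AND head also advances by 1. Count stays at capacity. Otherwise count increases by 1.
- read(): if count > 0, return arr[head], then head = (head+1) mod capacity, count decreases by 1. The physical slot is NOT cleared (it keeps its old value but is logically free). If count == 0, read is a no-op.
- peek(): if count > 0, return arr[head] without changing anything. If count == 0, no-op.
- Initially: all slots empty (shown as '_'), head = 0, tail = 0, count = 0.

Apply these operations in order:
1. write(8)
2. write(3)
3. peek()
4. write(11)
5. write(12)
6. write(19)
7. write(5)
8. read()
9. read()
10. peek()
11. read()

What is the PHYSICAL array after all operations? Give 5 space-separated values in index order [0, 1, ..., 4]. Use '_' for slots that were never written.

Answer: 5 3 11 12 19

Derivation:
After op 1 (write(8)): arr=[8 _ _ _ _] head=0 tail=1 count=1
After op 2 (write(3)): arr=[8 3 _ _ _] head=0 tail=2 count=2
After op 3 (peek()): arr=[8 3 _ _ _] head=0 tail=2 count=2
After op 4 (write(11)): arr=[8 3 11 _ _] head=0 tail=3 count=3
After op 5 (write(12)): arr=[8 3 11 12 _] head=0 tail=4 count=4
After op 6 (write(19)): arr=[8 3 11 12 19] head=0 tail=0 count=5
After op 7 (write(5)): arr=[5 3 11 12 19] head=1 tail=1 count=5
After op 8 (read()): arr=[5 3 11 12 19] head=2 tail=1 count=4
After op 9 (read()): arr=[5 3 11 12 19] head=3 tail=1 count=3
After op 10 (peek()): arr=[5 3 11 12 19] head=3 tail=1 count=3
After op 11 (read()): arr=[5 3 11 12 19] head=4 tail=1 count=2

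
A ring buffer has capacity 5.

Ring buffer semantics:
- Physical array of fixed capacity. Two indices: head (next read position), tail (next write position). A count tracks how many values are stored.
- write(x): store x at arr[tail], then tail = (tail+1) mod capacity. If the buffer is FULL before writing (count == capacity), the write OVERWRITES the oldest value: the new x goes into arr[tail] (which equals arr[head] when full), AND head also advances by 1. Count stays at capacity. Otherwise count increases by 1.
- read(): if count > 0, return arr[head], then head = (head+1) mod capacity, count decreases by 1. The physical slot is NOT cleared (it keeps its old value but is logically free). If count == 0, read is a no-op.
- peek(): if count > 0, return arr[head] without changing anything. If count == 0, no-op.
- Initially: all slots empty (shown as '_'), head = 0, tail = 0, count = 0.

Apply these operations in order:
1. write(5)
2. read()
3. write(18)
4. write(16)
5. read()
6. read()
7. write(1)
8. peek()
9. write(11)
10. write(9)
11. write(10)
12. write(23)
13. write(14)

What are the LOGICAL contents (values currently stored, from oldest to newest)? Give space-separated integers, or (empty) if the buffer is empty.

After op 1 (write(5)): arr=[5 _ _ _ _] head=0 tail=1 count=1
After op 2 (read()): arr=[5 _ _ _ _] head=1 tail=1 count=0
After op 3 (write(18)): arr=[5 18 _ _ _] head=1 tail=2 count=1
After op 4 (write(16)): arr=[5 18 16 _ _] head=1 tail=3 count=2
After op 5 (read()): arr=[5 18 16 _ _] head=2 tail=3 count=1
After op 6 (read()): arr=[5 18 16 _ _] head=3 tail=3 count=0
After op 7 (write(1)): arr=[5 18 16 1 _] head=3 tail=4 count=1
After op 8 (peek()): arr=[5 18 16 1 _] head=3 tail=4 count=1
After op 9 (write(11)): arr=[5 18 16 1 11] head=3 tail=0 count=2
After op 10 (write(9)): arr=[9 18 16 1 11] head=3 tail=1 count=3
After op 11 (write(10)): arr=[9 10 16 1 11] head=3 tail=2 count=4
After op 12 (write(23)): arr=[9 10 23 1 11] head=3 tail=3 count=5
After op 13 (write(14)): arr=[9 10 23 14 11] head=4 tail=4 count=5

Answer: 11 9 10 23 14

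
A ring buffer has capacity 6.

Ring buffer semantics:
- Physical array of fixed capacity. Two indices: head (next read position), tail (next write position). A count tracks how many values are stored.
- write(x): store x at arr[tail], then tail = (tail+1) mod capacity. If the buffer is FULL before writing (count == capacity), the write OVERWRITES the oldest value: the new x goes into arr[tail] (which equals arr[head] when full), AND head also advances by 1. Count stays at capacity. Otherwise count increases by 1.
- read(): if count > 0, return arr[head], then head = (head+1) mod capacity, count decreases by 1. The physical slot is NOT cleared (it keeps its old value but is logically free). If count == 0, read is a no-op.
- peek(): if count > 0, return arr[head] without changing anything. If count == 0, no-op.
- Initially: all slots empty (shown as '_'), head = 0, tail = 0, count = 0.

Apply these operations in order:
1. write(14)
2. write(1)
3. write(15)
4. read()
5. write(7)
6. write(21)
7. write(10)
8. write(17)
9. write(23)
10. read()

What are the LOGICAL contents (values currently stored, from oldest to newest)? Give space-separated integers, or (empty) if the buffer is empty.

After op 1 (write(14)): arr=[14 _ _ _ _ _] head=0 tail=1 count=1
After op 2 (write(1)): arr=[14 1 _ _ _ _] head=0 tail=2 count=2
After op 3 (write(15)): arr=[14 1 15 _ _ _] head=0 tail=3 count=3
After op 4 (read()): arr=[14 1 15 _ _ _] head=1 tail=3 count=2
After op 5 (write(7)): arr=[14 1 15 7 _ _] head=1 tail=4 count=3
After op 6 (write(21)): arr=[14 1 15 7 21 _] head=1 tail=5 count=4
After op 7 (write(10)): arr=[14 1 15 7 21 10] head=1 tail=0 count=5
After op 8 (write(17)): arr=[17 1 15 7 21 10] head=1 tail=1 count=6
After op 9 (write(23)): arr=[17 23 15 7 21 10] head=2 tail=2 count=6
After op 10 (read()): arr=[17 23 15 7 21 10] head=3 tail=2 count=5

Answer: 7 21 10 17 23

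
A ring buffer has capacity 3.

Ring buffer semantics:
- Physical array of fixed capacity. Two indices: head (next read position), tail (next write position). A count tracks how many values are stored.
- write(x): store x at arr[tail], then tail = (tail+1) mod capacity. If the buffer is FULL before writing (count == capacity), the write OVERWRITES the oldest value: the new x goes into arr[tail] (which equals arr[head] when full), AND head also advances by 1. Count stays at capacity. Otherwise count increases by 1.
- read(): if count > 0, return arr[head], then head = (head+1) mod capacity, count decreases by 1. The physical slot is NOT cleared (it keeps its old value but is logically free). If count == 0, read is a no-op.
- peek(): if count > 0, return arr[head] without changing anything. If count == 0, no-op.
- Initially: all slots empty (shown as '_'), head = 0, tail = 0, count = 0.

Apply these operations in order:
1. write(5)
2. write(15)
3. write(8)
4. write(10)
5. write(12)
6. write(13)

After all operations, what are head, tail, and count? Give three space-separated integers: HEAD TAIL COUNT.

After op 1 (write(5)): arr=[5 _ _] head=0 tail=1 count=1
After op 2 (write(15)): arr=[5 15 _] head=0 tail=2 count=2
After op 3 (write(8)): arr=[5 15 8] head=0 tail=0 count=3
After op 4 (write(10)): arr=[10 15 8] head=1 tail=1 count=3
After op 5 (write(12)): arr=[10 12 8] head=2 tail=2 count=3
After op 6 (write(13)): arr=[10 12 13] head=0 tail=0 count=3

Answer: 0 0 3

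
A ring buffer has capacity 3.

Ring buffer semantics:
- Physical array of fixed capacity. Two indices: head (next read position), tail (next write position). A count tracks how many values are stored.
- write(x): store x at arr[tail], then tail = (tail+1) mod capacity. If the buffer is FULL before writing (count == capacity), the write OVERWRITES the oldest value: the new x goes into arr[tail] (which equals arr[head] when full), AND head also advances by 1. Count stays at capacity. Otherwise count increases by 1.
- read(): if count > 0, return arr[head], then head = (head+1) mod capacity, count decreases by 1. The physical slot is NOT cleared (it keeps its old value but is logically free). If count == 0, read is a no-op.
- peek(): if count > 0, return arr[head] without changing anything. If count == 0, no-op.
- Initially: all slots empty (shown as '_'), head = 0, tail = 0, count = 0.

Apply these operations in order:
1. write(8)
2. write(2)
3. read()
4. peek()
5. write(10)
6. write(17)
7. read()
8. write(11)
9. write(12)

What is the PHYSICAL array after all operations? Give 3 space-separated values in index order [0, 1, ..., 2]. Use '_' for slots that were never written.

Answer: 17 11 12

Derivation:
After op 1 (write(8)): arr=[8 _ _] head=0 tail=1 count=1
After op 2 (write(2)): arr=[8 2 _] head=0 tail=2 count=2
After op 3 (read()): arr=[8 2 _] head=1 tail=2 count=1
After op 4 (peek()): arr=[8 2 _] head=1 tail=2 count=1
After op 5 (write(10)): arr=[8 2 10] head=1 tail=0 count=2
After op 6 (write(17)): arr=[17 2 10] head=1 tail=1 count=3
After op 7 (read()): arr=[17 2 10] head=2 tail=1 count=2
After op 8 (write(11)): arr=[17 11 10] head=2 tail=2 count=3
After op 9 (write(12)): arr=[17 11 12] head=0 tail=0 count=3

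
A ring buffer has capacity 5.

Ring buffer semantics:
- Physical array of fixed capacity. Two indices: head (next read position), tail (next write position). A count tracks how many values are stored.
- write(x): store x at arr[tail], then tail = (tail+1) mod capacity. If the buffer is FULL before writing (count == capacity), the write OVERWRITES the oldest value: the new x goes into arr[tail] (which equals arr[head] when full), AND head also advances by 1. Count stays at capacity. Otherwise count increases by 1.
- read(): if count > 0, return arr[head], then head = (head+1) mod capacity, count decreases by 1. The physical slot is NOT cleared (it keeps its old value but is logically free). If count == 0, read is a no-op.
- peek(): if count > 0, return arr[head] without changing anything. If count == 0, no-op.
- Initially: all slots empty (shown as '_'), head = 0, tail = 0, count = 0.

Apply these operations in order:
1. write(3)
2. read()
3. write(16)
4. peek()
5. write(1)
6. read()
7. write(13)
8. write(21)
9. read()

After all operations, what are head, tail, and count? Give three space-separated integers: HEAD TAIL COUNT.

After op 1 (write(3)): arr=[3 _ _ _ _] head=0 tail=1 count=1
After op 2 (read()): arr=[3 _ _ _ _] head=1 tail=1 count=0
After op 3 (write(16)): arr=[3 16 _ _ _] head=1 tail=2 count=1
After op 4 (peek()): arr=[3 16 _ _ _] head=1 tail=2 count=1
After op 5 (write(1)): arr=[3 16 1 _ _] head=1 tail=3 count=2
After op 6 (read()): arr=[3 16 1 _ _] head=2 tail=3 count=1
After op 7 (write(13)): arr=[3 16 1 13 _] head=2 tail=4 count=2
After op 8 (write(21)): arr=[3 16 1 13 21] head=2 tail=0 count=3
After op 9 (read()): arr=[3 16 1 13 21] head=3 tail=0 count=2

Answer: 3 0 2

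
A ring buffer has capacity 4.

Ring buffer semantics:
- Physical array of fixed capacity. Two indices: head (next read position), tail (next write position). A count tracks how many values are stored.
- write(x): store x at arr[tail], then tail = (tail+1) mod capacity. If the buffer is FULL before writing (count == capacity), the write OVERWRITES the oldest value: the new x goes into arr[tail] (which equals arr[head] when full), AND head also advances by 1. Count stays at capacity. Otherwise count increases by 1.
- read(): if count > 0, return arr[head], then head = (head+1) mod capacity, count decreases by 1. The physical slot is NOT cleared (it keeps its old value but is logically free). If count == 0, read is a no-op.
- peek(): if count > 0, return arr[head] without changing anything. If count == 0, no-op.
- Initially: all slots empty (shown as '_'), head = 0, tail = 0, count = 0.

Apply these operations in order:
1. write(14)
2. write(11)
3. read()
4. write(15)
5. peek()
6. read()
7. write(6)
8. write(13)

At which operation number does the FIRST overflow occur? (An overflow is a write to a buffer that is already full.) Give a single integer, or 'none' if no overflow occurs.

After op 1 (write(14)): arr=[14 _ _ _] head=0 tail=1 count=1
After op 2 (write(11)): arr=[14 11 _ _] head=0 tail=2 count=2
After op 3 (read()): arr=[14 11 _ _] head=1 tail=2 count=1
After op 4 (write(15)): arr=[14 11 15 _] head=1 tail=3 count=2
After op 5 (peek()): arr=[14 11 15 _] head=1 tail=3 count=2
After op 6 (read()): arr=[14 11 15 _] head=2 tail=3 count=1
After op 7 (write(6)): arr=[14 11 15 6] head=2 tail=0 count=2
After op 8 (write(13)): arr=[13 11 15 6] head=2 tail=1 count=3

Answer: none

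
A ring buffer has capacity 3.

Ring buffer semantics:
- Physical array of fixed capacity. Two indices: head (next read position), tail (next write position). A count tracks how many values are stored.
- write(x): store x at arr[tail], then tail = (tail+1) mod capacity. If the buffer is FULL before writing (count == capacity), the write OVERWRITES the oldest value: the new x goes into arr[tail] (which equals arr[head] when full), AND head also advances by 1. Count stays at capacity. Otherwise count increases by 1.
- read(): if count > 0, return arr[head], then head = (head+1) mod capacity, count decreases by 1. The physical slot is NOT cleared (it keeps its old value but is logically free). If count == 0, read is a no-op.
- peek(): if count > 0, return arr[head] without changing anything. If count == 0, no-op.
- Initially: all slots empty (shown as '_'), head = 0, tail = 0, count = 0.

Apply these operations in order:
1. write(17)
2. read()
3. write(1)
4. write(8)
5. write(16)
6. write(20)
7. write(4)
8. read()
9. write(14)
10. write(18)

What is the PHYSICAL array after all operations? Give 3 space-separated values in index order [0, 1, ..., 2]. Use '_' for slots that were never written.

After op 1 (write(17)): arr=[17 _ _] head=0 tail=1 count=1
After op 2 (read()): arr=[17 _ _] head=1 tail=1 count=0
After op 3 (write(1)): arr=[17 1 _] head=1 tail=2 count=1
After op 4 (write(8)): arr=[17 1 8] head=1 tail=0 count=2
After op 5 (write(16)): arr=[16 1 8] head=1 tail=1 count=3
After op 6 (write(20)): arr=[16 20 8] head=2 tail=2 count=3
After op 7 (write(4)): arr=[16 20 4] head=0 tail=0 count=3
After op 8 (read()): arr=[16 20 4] head=1 tail=0 count=2
After op 9 (write(14)): arr=[14 20 4] head=1 tail=1 count=3
After op 10 (write(18)): arr=[14 18 4] head=2 tail=2 count=3

Answer: 14 18 4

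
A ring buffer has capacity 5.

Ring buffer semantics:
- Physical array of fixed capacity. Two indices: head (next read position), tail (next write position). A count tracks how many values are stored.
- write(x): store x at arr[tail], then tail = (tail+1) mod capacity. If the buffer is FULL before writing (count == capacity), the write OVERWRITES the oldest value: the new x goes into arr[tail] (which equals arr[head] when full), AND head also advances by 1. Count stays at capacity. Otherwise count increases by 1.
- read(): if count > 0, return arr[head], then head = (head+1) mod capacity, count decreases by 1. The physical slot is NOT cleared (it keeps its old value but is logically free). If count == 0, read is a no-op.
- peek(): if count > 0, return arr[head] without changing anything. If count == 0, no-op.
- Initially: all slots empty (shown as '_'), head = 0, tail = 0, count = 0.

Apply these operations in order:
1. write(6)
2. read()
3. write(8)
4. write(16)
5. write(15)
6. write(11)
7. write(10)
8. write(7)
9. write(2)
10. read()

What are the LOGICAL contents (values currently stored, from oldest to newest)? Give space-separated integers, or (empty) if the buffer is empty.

After op 1 (write(6)): arr=[6 _ _ _ _] head=0 tail=1 count=1
After op 2 (read()): arr=[6 _ _ _ _] head=1 tail=1 count=0
After op 3 (write(8)): arr=[6 8 _ _ _] head=1 tail=2 count=1
After op 4 (write(16)): arr=[6 8 16 _ _] head=1 tail=3 count=2
After op 5 (write(15)): arr=[6 8 16 15 _] head=1 tail=4 count=3
After op 6 (write(11)): arr=[6 8 16 15 11] head=1 tail=0 count=4
After op 7 (write(10)): arr=[10 8 16 15 11] head=1 tail=1 count=5
After op 8 (write(7)): arr=[10 7 16 15 11] head=2 tail=2 count=5
After op 9 (write(2)): arr=[10 7 2 15 11] head=3 tail=3 count=5
After op 10 (read()): arr=[10 7 2 15 11] head=4 tail=3 count=4

Answer: 11 10 7 2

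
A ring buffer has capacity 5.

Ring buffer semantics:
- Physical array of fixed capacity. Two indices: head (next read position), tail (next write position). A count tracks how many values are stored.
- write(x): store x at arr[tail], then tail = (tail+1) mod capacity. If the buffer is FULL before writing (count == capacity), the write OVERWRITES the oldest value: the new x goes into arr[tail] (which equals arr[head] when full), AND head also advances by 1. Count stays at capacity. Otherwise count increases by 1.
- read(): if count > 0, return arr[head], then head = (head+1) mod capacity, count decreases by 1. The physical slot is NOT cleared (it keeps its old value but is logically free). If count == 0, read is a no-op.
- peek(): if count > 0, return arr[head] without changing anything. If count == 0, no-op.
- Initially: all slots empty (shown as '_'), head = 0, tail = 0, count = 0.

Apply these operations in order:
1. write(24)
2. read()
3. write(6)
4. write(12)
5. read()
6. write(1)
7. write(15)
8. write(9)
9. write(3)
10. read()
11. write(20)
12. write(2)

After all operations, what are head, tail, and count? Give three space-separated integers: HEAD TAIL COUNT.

Answer: 4 4 5

Derivation:
After op 1 (write(24)): arr=[24 _ _ _ _] head=0 tail=1 count=1
After op 2 (read()): arr=[24 _ _ _ _] head=1 tail=1 count=0
After op 3 (write(6)): arr=[24 6 _ _ _] head=1 tail=2 count=1
After op 4 (write(12)): arr=[24 6 12 _ _] head=1 tail=3 count=2
After op 5 (read()): arr=[24 6 12 _ _] head=2 tail=3 count=1
After op 6 (write(1)): arr=[24 6 12 1 _] head=2 tail=4 count=2
After op 7 (write(15)): arr=[24 6 12 1 15] head=2 tail=0 count=3
After op 8 (write(9)): arr=[9 6 12 1 15] head=2 tail=1 count=4
After op 9 (write(3)): arr=[9 3 12 1 15] head=2 tail=2 count=5
After op 10 (read()): arr=[9 3 12 1 15] head=3 tail=2 count=4
After op 11 (write(20)): arr=[9 3 20 1 15] head=3 tail=3 count=5
After op 12 (write(2)): arr=[9 3 20 2 15] head=4 tail=4 count=5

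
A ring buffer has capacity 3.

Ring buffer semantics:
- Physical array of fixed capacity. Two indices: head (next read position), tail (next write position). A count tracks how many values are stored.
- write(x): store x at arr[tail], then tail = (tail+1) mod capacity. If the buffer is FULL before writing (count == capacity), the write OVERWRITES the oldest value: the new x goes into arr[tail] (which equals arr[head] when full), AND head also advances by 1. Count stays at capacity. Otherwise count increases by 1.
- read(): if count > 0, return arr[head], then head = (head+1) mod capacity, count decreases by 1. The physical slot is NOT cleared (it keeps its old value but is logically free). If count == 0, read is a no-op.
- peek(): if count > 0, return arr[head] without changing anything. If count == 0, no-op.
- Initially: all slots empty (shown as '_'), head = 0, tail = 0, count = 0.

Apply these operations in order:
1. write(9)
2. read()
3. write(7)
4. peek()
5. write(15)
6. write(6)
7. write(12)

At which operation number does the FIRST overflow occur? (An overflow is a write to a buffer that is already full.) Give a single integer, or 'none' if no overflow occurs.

Answer: 7

Derivation:
After op 1 (write(9)): arr=[9 _ _] head=0 tail=1 count=1
After op 2 (read()): arr=[9 _ _] head=1 tail=1 count=0
After op 3 (write(7)): arr=[9 7 _] head=1 tail=2 count=1
After op 4 (peek()): arr=[9 7 _] head=1 tail=2 count=1
After op 5 (write(15)): arr=[9 7 15] head=1 tail=0 count=2
After op 6 (write(6)): arr=[6 7 15] head=1 tail=1 count=3
After op 7 (write(12)): arr=[6 12 15] head=2 tail=2 count=3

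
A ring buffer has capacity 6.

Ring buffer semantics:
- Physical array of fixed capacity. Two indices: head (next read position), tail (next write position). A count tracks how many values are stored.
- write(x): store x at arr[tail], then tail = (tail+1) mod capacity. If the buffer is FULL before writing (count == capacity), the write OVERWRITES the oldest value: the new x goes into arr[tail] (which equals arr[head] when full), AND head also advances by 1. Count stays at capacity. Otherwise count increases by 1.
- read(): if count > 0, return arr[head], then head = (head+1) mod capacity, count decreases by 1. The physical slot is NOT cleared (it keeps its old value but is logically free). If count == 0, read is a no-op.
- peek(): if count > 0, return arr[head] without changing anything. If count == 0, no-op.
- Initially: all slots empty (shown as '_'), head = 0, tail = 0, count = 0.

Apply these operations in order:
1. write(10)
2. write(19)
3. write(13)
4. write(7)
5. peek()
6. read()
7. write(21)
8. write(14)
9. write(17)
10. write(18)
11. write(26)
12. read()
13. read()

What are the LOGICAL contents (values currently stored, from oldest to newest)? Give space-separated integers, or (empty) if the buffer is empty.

After op 1 (write(10)): arr=[10 _ _ _ _ _] head=0 tail=1 count=1
After op 2 (write(19)): arr=[10 19 _ _ _ _] head=0 tail=2 count=2
After op 3 (write(13)): arr=[10 19 13 _ _ _] head=0 tail=3 count=3
After op 4 (write(7)): arr=[10 19 13 7 _ _] head=0 tail=4 count=4
After op 5 (peek()): arr=[10 19 13 7 _ _] head=0 tail=4 count=4
After op 6 (read()): arr=[10 19 13 7 _ _] head=1 tail=4 count=3
After op 7 (write(21)): arr=[10 19 13 7 21 _] head=1 tail=5 count=4
After op 8 (write(14)): arr=[10 19 13 7 21 14] head=1 tail=0 count=5
After op 9 (write(17)): arr=[17 19 13 7 21 14] head=1 tail=1 count=6
After op 10 (write(18)): arr=[17 18 13 7 21 14] head=2 tail=2 count=6
After op 11 (write(26)): arr=[17 18 26 7 21 14] head=3 tail=3 count=6
After op 12 (read()): arr=[17 18 26 7 21 14] head=4 tail=3 count=5
After op 13 (read()): arr=[17 18 26 7 21 14] head=5 tail=3 count=4

Answer: 14 17 18 26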